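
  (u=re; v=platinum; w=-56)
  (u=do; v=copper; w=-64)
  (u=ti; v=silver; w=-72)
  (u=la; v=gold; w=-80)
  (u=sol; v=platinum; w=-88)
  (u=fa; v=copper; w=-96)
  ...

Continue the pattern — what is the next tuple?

(u=mi; v=silver; w=-104)

U: re, do, ti, la, sol, fa → mi (runs backward through the solfège scale do→ti).
V: repeats platinum → copper → silver → gold, so platinum, copper, silver, gold, platinum, copper → silver.
W: −8 each step; -56, -64, -72, -80, -88, -96 → -104.
So the next tuple is (u=mi; v=silver; w=-104).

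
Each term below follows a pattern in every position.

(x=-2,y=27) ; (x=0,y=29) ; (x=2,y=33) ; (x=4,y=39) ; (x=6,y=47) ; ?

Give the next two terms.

(x=8,y=57), (x=10,y=69)

X: +2 each step; -2, 0, 2, 4, 6 → 8 → 10.
For the y, differences are 2, 4, 6, … (increasing by 2 each time): 27, 29, 33, 39, 47 → 57 → 69.
So the next two terms are (x=8,y=57) and (x=10,y=69).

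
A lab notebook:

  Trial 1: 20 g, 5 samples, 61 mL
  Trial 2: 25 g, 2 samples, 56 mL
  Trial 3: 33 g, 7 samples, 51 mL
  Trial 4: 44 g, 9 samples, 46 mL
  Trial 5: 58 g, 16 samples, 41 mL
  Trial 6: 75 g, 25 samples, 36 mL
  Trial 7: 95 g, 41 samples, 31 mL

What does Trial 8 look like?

G: 20, 25, 33, 44, 58, 75, 95 → 118 (differences are 5, 8, 11, … (increasing by 3 each time)).
For the samples, each term is the sum of the two before it: 5, 2, 7, 9, 16, 25, 41 → 66.
ML — −5 each step: 61, 56, 51, 46, 41, 36, 31 → 26.
Putting it together: 118 g, 66 samples, 26 mL.

118 g, 66 samples, 26 mL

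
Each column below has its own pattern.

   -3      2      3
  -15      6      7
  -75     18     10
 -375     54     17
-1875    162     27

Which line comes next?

First component: ×5 each step; -3, -15, -75, -375, -1875 → -9375.
Second component goes 2, 6, 18, 54, 162 → 486 (×3 each step).
Third component: each term is the sum of the two before it; 3, 7, 10, 17, 27 → 44.
Combining the parts gives -9375  486  44.

-9375  486  44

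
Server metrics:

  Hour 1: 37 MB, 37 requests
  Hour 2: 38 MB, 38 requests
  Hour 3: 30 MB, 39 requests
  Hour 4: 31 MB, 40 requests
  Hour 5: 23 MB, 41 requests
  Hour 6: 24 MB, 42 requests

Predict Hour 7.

MB: 37, 38, 30, 31, 23, 24 → 16 (alternating steps +1, −8, +1, −8, …).
Requests: 37, 38, 39, 40, 41, 42 → 43 (+1 each step).
So the next row is 16 MB, 43 requests.

16 MB, 43 requests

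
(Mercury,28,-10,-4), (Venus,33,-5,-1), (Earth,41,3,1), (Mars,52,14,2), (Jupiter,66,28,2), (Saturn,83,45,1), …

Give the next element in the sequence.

(Uranus,103,65,-1)

Planet: Mercury, Venus, Earth, Mars, Jupiter, Saturn → Uranus (runs through the planets Mercury→Neptune).
Second part: differences are 5, 8, 11, … (increasing by 3 each time); 28, 33, 41, 52, 66, 83 → 103.
Third part: -10, -5, 3, 14, 28, 45 → 65 (differences are 5, 8, 11, … (increasing by 3 each time)).
Fourth part: differences are 3, 2, 1, … (decreasing by 1 each time); -4, -1, 1, 2, 2, 1 → -1.
Putting it together: (Uranus,103,65,-1).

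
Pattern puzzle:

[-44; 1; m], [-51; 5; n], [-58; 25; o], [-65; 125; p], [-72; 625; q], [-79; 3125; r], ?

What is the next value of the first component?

-86

First component: -44, -51, -58, -65, -72, -79 → -86 (−7 each step).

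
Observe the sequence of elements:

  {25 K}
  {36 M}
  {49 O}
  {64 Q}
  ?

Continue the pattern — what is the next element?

{81 S}

First component — perfect squares: 5², 6², 7², …: 25, 36, 49, 64 → 81.
Letter: letters move forward 2 places in the alphabet; K, M, O, Q → S.
Combining the parts gives {81 S}.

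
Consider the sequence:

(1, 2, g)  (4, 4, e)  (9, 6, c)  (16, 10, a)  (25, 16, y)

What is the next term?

First component: perfect squares: 1², 2², 3², …, so 1, 4, 9, 16, 25 → 36.
Second component goes 2, 4, 6, 10, 16 → 26 (each term is the sum of the two before it).
Letter: g, e, c, a, y → w (letters move back 2 places in the alphabet, wrapping A→Z).
Putting it together: (36, 26, w).

(36, 26, w)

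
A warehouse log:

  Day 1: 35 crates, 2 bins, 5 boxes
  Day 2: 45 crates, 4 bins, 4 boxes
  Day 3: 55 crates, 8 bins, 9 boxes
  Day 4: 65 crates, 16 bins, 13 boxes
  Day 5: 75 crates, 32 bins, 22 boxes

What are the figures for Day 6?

Crates: +10 each step, so 35, 45, 55, 65, 75 → 85.
For the bins, ×2 each step: 2, 4, 8, 16, 32 → 64.
For the boxes, each term is the sum of the two before it: 5, 4, 9, 13, 22 → 35.
Combining the parts gives 85 crates, 64 bins, 35 boxes.

85 crates, 64 bins, 35 boxes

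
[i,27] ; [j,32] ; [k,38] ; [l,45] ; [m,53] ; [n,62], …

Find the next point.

[o,72]

Letter: letters move forward 1 place in the alphabet, so i, j, k, l, m, n → o.
Second entry: 27, 32, 38, 45, 53, 62 → 72 (differences are 5, 6, 7, … (increasing by 1 each time)).
So the next point is [o,72].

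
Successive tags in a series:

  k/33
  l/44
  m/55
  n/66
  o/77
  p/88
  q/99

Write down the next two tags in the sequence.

r/110, s/121

For the letter, letters move forward 1 place in the alphabet: k, l, m, n, o, p, q → r → s.
Second component — +11 each step: 33, 44, 55, 66, 77, 88, 99 → 110 → 121.
Putting the parts together: r/110 and then s/121.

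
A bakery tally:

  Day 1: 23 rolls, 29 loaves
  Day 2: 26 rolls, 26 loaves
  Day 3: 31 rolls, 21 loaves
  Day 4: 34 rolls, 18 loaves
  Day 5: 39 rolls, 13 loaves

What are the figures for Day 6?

Rolls goes 23, 26, 31, 34, 39 → 42 (alternating steps +3, +5, +3, +5, …).
Loaves goes 29, 26, 21, 18, 13 → 10 (together with the rolls always sums to 52).
Combining the parts gives 42 rolls, 10 loaves.

42 rolls, 10 loaves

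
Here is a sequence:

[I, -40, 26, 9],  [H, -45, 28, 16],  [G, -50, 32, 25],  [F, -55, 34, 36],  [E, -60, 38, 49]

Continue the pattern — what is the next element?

[D, -65, 40, 64]

Letter: letters move back 1 place in the alphabet, so I, H, G, F, E → D.
Second part goes -40, -45, -50, -55, -60 → -65 (−5 each step).
Third part goes 26, 28, 32, 34, 38 → 40 (alternating steps +2, +4, +2, +4, …).
Fourth part goes 9, 16, 25, 36, 49 → 64 (perfect squares: 3², 4², 5², …).
Putting it together: [D, -65, 40, 64].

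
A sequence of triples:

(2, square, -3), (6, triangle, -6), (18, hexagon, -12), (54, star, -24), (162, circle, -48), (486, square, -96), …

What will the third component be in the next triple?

Third component goes -3, -6, -12, -24, -48, -96 → -192 (×2 each step).

-192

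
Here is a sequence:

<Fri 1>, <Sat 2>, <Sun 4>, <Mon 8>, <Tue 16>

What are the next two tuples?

<Wed 32>, <Thu 64>

Day: runs through the weekdays Mon→Sun; Fri, Sat, Sun, Mon, Tue → Wed → Thu.
For the second part, ×2 each step: 1, 2, 4, 8, 16 → 32 → 64.
Putting the parts together: <Wed 32> and then <Thu 64>.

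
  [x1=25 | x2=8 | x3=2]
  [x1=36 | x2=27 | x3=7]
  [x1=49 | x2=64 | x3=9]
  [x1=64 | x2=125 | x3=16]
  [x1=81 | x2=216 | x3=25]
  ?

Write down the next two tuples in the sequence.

[x1=100 | x2=343 | x3=41], [x1=121 | x2=512 | x3=66]

X1: 25, 36, 49, 64, 81 → 100 → 121 (perfect squares: 5², 6², 7², …).
X2: 8, 27, 64, 125, 216 → 343 → 512 (perfect cubes: 2³, 3³, 4³, …).
X3: 2, 7, 9, 16, 25 → 41 → 66 (each term is the sum of the two before it).
Putting the parts together: [x1=100 | x2=343 | x3=41] and then [x1=121 | x2=512 | x3=66].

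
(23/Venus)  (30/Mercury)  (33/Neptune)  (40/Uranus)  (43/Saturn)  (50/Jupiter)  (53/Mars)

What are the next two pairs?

First coordinate: 23, 30, 33, 40, 43, 50, 53 → 60 → 63 (alternating steps +7, +3, +7, +3, …).
Planet: runs backward through the planets Mercury→Neptune, so Venus, Mercury, Neptune, Uranus, Saturn, Jupiter, Mars → Earth → Venus.
Putting the parts together: (60/Earth) and then (63/Venus).

(60/Earth), (63/Venus)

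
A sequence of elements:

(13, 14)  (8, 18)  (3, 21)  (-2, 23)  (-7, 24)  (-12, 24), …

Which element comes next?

(-17, 23)

First component: −5 each step; 13, 8, 3, -2, -7, -12 → -17.
Second component — differences are 4, 3, 2, … (decreasing by 1 each time): 14, 18, 21, 23, 24, 24 → 23.
So the next element is (-17, 23).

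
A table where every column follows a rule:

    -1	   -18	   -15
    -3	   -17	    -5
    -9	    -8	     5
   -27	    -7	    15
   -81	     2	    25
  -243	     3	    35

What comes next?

-729  12  45

First component goes -1, -3, -9, -27, -81, -243 → -729 (×3 each step).
Second component: alternating steps +1, +9, +1, +9, …; -18, -17, -8, -7, 2, 3 → 12.
Third component: +10 each step; -15, -5, 5, 15, 25, 35 → 45.
So the next row is -729  12  45.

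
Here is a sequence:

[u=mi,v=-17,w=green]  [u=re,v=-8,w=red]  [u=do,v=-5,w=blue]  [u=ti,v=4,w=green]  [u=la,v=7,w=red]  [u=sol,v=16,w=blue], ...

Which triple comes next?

U: runs backward through the solfège scale do→ti, so mi, re, do, ti, la, sol → fa.
V — alternating steps +9, +3, +9, +3, …: -17, -8, -5, 4, 7, 16 → 19.
W — repeats green → red → blue: green, red, blue, green, red, blue → green.
So the next triple is [u=fa,v=19,w=green].

[u=fa,v=19,w=green]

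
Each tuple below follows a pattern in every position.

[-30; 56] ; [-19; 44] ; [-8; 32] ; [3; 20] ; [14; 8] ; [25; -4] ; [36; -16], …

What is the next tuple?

First coordinate: -30, -19, -8, 3, 14, 25, 36 → 47 (+11 each step).
Second coordinate — −12 each step: 56, 44, 32, 20, 8, -4, -16 → -28.
Combining the parts gives [47; -28].

[47; -28]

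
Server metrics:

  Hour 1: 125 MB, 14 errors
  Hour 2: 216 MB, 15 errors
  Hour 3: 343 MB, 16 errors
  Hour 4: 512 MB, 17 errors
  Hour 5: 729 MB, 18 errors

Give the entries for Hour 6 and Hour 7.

MB: 125, 216, 343, 512, 729 → 1000 → 1331 (perfect cubes: 5³, 6³, 7³, …).
For the errors, +1 each step: 14, 15, 16, 17, 18 → 19 → 20.
So the next two lines are 1000 MB, 19 errors and 1331 MB, 20 errors.

1000 MB, 19 errors; 1331 MB, 20 errors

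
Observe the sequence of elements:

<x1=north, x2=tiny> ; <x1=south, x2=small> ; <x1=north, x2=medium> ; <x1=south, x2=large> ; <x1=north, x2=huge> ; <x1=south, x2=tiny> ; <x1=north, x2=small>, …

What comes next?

X1: alternates north ↔ south, so north, south, north, south, north, south, north → south.
X2 goes tiny, small, medium, large, huge, tiny, small → medium (repeats tiny → small → medium → large → huge).
Putting it together: <x1=south, x2=medium>.

<x1=south, x2=medium>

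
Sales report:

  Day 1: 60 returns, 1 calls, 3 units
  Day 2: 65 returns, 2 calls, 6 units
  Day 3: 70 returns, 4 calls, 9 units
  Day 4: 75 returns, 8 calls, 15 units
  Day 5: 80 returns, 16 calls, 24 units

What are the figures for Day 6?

Returns goes 60, 65, 70, 75, 80 → 85 (+5 each step).
Calls: ×2 each step; 1, 2, 4, 8, 16 → 32.
Units: each term is the sum of the two before it; 3, 6, 9, 15, 24 → 39.
So the next line is 85 returns, 32 calls, 39 units.

85 returns, 32 calls, 39 units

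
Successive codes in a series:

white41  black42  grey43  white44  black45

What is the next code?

Shade: white, black, grey, white, black → grey (repeats white → black → grey).
Second component — +1 each step: 41, 42, 43, 44, 45 → 46.
So the next code is grey46.

grey46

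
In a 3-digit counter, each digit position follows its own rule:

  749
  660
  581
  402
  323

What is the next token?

First digit — −1 each step, mod 10: 7, 6, 5, 4, 3 → 2.
Second digit: +2 each step, mod 10; 4, 6, 8, 0, 2 → 4.
Third digit: +1 each step, mod 10; 9, 0, 1, 2, 3 → 4.
Combining the parts gives 244.

244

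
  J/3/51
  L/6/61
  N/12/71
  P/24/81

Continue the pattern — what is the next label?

Letter: J, L, N, P → R (letters move forward 2 places in the alphabet).
For the second component, ×2 each step: 3, 6, 12, 24 → 48.
For the third component, +10 each step: 51, 61, 71, 81 → 91.
Combining the parts gives R/48/91.

R/48/91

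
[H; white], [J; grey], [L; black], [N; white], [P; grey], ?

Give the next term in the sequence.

Letter goes H, J, L, N, P → R (letters move forward 2 places in the alphabet).
Shade: white, grey, black, white, grey → black (repeats white → grey → black).
Combining the parts gives [R; black].

[R; black]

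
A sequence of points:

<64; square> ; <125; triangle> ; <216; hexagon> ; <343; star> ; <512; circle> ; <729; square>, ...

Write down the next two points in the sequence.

<1000; triangle>, <1331; hexagon>

First value: 64, 125, 216, 343, 512, 729 → 1000 → 1331 (perfect cubes: 4³, 5³, 6³, …).
Shape: repeats square → triangle → hexagon → star → circle; square, triangle, hexagon, star, circle, square → triangle → hexagon.
So the next two points are <1000; triangle> and <1331; hexagon>.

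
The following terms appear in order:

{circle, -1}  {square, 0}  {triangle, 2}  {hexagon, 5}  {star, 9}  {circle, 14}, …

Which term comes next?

Shape goes circle, square, triangle, hexagon, star, circle → square (repeats circle → square → triangle → hexagon → star).
Second coordinate goes -1, 0, 2, 5, 9, 14 → 20 (differences are 1, 2, 3, … (increasing by 1 each time)).
Combining the parts gives {square, 20}.

{square, 20}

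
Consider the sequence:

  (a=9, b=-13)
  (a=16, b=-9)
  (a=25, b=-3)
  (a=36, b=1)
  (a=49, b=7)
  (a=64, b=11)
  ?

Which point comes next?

(a=81, b=17)

For the a, perfect squares: 3², 4², 5², …: 9, 16, 25, 36, 49, 64 → 81.
B: alternating steps +4, +6, +4, +6, …; -13, -9, -3, 1, 7, 11 → 17.
So the next point is (a=81, b=17).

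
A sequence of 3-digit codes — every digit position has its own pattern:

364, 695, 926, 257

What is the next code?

First digit — +3 each step, mod 10: 3, 6, 9, 2 → 5.
Second digit: +3 each step, mod 10; 6, 9, 2, 5 → 8.
Third digit: +1 each step, mod 10, so 4, 5, 6, 7 → 8.
So the next code is 588.

588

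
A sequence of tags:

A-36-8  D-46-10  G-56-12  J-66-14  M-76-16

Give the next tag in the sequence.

P-86-18

Letter: letters move forward 3 places in the alphabet, so A, D, G, J, M → P.
Second component: +10 each step; 36, 46, 56, 66, 76 → 86.
Third component — +2 each step: 8, 10, 12, 14, 16 → 18.
Putting it together: P-86-18.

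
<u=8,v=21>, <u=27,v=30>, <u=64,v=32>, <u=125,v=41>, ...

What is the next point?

<u=216,v=43>

U goes 8, 27, 64, 125 → 216 (perfect cubes: 2³, 3³, 4³, …).
V: 21, 30, 32, 41 → 43 (alternating steps +9, +2, +9, +2, …).
Combining the parts gives <u=216,v=43>.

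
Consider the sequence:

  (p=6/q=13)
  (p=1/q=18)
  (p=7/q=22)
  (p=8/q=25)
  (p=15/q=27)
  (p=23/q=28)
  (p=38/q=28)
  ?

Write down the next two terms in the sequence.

(p=61/q=27), (p=99/q=25)

P: each term is the sum of the two before it, so 6, 1, 7, 8, 15, 23, 38 → 61 → 99.
For the q, differences are 5, 4, 3, … (decreasing by 1 each time): 13, 18, 22, 25, 27, 28, 28 → 27 → 25.
So the next two terms are (p=61/q=27) and (p=99/q=25).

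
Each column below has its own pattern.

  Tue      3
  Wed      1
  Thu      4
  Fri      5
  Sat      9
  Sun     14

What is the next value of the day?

Mon

Day — runs through the weekdays Mon→Sun: Tue, Wed, Thu, Fri, Sat, Sun → Mon.
Second component: each term is the sum of the two before it, so 3, 1, 4, 5, 9, 14 → 23.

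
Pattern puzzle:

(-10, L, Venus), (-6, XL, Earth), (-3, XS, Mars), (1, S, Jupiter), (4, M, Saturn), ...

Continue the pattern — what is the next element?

For the first part, alternating steps +4, +3, +4, +3, …: -10, -6, -3, 1, 4 → 8.
Size: runs through clothing sizes XS→XL; L, XL, XS, S, M → L.
Planet: runs through the planets Mercury→Neptune; Venus, Earth, Mars, Jupiter, Saturn → Uranus.
Putting it together: (8, L, Uranus).

(8, L, Uranus)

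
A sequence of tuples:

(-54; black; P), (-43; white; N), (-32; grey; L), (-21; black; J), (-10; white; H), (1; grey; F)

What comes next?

(12; black; D)

First value: +11 each step; -54, -43, -32, -21, -10, 1 → 12.
Shade: repeats black → white → grey; black, white, grey, black, white, grey → black.
Letter: letters move back 2 places in the alphabet; P, N, L, J, H, F → D.
Combining the parts gives (12; black; D).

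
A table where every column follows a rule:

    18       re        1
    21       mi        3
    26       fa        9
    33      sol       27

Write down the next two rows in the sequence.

First component — differences are 3, 5, 7, … (increasing by 2 each time): 18, 21, 26, 33 → 42 → 53.
Note: runs through the solfège scale do→ti, so re, mi, fa, sol → la → ti.
Third component goes 1, 3, 9, 27 → 81 → 243 (×3 each step).
Putting the parts together: 42  la  81 and then 53  ti  243.

42  la  81; 53  ti  243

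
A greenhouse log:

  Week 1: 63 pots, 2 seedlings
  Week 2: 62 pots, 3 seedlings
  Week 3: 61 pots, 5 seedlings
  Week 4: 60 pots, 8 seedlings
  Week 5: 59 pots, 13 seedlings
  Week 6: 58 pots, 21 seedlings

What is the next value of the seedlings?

Seedlings goes 2, 3, 5, 8, 13, 21 → 34 (each term is the sum of the two before it).

34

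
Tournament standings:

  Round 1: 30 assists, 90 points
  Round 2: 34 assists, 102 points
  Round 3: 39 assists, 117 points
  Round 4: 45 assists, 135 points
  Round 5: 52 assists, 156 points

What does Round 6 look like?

Assists goes 30, 34, 39, 45, 52 → 60 (differences are 4, 5, 6, … (increasing by 1 each time)).
Points — always 3 × the assists: 90, 102, 117, 135, 156 → 180.
Putting it together: 60 assists, 180 points.

60 assists, 180 points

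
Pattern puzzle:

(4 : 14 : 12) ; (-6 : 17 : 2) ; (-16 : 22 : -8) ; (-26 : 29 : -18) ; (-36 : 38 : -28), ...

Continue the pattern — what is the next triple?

First entry: −10 each step; 4, -6, -16, -26, -36 → -46.
Second entry goes 14, 17, 22, 29, 38 → 49 (differences are 3, 5, 7, … (increasing by 2 each time)).
Third entry goes 12, 2, -8, -18, -28 → -38 (always 8 more than the first entry).
Putting it together: (-46 : 49 : -38).

(-46 : 49 : -38)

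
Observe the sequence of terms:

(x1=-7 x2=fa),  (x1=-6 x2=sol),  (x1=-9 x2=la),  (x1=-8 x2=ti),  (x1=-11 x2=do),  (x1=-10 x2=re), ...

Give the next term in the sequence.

X1: -7, -6, -9, -8, -11, -10 → -13 (alternating steps +1, −3, +1, −3, …).
X2 — runs through the solfège scale do→ti: fa, sol, la, ti, do, re → mi.
So the next term is (x1=-13 x2=mi).

(x1=-13 x2=mi)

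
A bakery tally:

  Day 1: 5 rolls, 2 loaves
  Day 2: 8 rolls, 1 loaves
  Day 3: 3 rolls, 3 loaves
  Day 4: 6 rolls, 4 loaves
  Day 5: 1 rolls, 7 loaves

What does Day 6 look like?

4 rolls, 11 loaves

Rolls goes 5, 8, 3, 6, 1 → 4 (alternating steps +3, −5, +3, −5, …).
Loaves: 2, 1, 3, 4, 7 → 11 (each term is the sum of the two before it).
So the next record is 4 rolls, 11 loaves.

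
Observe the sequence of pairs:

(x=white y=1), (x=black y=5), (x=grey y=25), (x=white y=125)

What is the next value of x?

black

X: white, black, grey, white → black (repeats white → black → grey).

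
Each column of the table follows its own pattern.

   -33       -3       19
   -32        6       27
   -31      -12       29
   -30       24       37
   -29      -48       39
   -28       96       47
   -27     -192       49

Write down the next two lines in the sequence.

-26  384  57; -25  -768  59

First component: +1 each step, so -33, -32, -31, -30, -29, -28, -27 → -26 → -25.
Second component: ×(-2) each step; -3, 6, -12, 24, -48, 96, -192 → 384 → -768.
Third component — alternating steps +8, +2, +8, +2, …: 19, 27, 29, 37, 39, 47, 49 → 57 → 59.
Putting the parts together: -26  384  57 and then -25  -768  59.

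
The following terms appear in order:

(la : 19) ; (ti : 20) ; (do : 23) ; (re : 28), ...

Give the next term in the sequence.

Note: runs through the solfège scale do→ti; la, ti, do, re → mi.
Second component: differences are 1, 3, 5, … (increasing by 2 each time), so 19, 20, 23, 28 → 35.
Combining the parts gives (mi : 35).

(mi : 35)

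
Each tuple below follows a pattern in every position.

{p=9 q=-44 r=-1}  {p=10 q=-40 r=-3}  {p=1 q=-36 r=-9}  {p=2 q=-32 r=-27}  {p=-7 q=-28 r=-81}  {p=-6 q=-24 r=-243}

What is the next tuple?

{p=-15 q=-20 r=-729}

P — alternating steps +1, −9, +1, −9, …: 9, 10, 1, 2, -7, -6 → -15.
Q — +4 each step: -44, -40, -36, -32, -28, -24 → -20.
R: ×3 each step; -1, -3, -9, -27, -81, -243 → -729.
Putting it together: {p=-15 q=-20 r=-729}.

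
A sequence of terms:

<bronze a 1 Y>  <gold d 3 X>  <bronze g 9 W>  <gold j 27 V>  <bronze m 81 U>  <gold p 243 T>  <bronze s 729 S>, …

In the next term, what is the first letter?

For the rank, alternates bronze ↔ gold: bronze, gold, bronze, gold, bronze, gold, bronze → gold.
First letter: a, d, g, j, m, p, s → v (letters move forward 3 places in the alphabet).
Third value: ×3 each step; 1, 3, 9, 27, 81, 243, 729 → 2187.
Second letter: Y, X, W, V, U, T, S → R (letters move back 1 place in the alphabet).

v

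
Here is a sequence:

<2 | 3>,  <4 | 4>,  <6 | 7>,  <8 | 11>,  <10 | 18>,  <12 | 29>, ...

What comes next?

<14 | 47>

First component: 2, 4, 6, 8, 10, 12 → 14 (+2 each step).
Second component — each term is the sum of the two before it: 3, 4, 7, 11, 18, 29 → 47.
Putting it together: <14 | 47>.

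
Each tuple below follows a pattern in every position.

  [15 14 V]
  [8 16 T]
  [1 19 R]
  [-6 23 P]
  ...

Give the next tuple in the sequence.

First entry: −7 each step; 15, 8, 1, -6 → -13.
Second entry — differences are 2, 3, 4, … (increasing by 1 each time): 14, 16, 19, 23 → 28.
Letter — letters move back 2 places in the alphabet: V, T, R, P → N.
Putting it together: [-13 28 N].

[-13 28 N]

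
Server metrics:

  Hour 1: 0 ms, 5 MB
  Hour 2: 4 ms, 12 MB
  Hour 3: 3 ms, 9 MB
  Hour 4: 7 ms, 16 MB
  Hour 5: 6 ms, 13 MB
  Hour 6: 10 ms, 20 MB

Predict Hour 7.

9 ms, 17 MB

Ms: alternating steps +4, −1, +4, −1, …; 0, 4, 3, 7, 6, 10 → 9.
MB goes 5, 12, 9, 16, 13, 20 → 17 (alternating steps +7, −3, +7, −3, …).
Combining the parts gives 9 ms, 17 MB.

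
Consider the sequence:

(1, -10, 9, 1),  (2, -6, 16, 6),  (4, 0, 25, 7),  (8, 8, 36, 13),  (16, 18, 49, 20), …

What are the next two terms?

(32, 30, 64, 33), (64, 44, 81, 53)

First part: 1, 2, 4, 8, 16 → 32 → 64 (×2 each step).
Second part: differences are 4, 6, 8, … (increasing by 2 each time); -10, -6, 0, 8, 18 → 30 → 44.
Third part: 9, 16, 25, 36, 49 → 64 → 81 (perfect squares: 3², 4², 5², …).
Fourth part: each term is the sum of the two before it, so 1, 6, 7, 13, 20 → 33 → 53.
Putting the parts together: (32, 30, 64, 33) and then (64, 44, 81, 53).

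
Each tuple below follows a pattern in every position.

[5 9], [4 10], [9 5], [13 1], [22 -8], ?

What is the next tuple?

First value goes 5, 4, 9, 13, 22 → 35 (each term is the sum of the two before it).
Second value — together with the first value always sums to 14: 9, 10, 5, 1, -8 → -21.
Combining the parts gives [35 -21].

[35 -21]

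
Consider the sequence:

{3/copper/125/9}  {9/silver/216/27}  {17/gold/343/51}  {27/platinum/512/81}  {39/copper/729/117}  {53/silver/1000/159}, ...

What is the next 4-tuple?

First value: differences are 6, 8, 10, … (increasing by 2 each time); 3, 9, 17, 27, 39, 53 → 69.
Metal — repeats copper → silver → gold → platinum: copper, silver, gold, platinum, copper, silver → gold.
Third value: 125, 216, 343, 512, 729, 1000 → 1331 (perfect cubes: 5³, 6³, 7³, …).
Fourth value: always 3 × the first value; 9, 27, 51, 81, 117, 159 → 207.
So the next 4-tuple is {69/gold/1331/207}.

{69/gold/1331/207}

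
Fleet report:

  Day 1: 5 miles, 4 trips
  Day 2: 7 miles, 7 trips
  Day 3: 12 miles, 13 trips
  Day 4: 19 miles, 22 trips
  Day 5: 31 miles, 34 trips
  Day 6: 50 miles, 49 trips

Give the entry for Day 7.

Miles goes 5, 7, 12, 19, 31, 50 → 81 (each term is the sum of the two before it).
Trips: differences are 3, 6, 9, … (increasing by 3 each time); 4, 7, 13, 22, 34, 49 → 67.
Combining the parts gives 81 miles, 67 trips.

81 miles, 67 trips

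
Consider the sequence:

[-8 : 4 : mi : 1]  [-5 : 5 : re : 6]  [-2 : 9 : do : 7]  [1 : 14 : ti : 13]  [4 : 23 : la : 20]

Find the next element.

First part — +3 each step: -8, -5, -2, 1, 4 → 7.
Second part goes 4, 5, 9, 14, 23 → 37 (each term is the sum of the two before it).
Note: runs backward through the solfège scale do→ti; mi, re, do, ti, la → sol.
Fourth part: each term is the sum of the two before it, so 1, 6, 7, 13, 20 → 33.
Combining the parts gives [7 : 37 : sol : 33].

[7 : 37 : sol : 33]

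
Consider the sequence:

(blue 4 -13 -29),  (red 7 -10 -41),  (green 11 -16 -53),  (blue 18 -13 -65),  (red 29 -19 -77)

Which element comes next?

Colour: blue, red, green, blue, red → green (repeats blue → red → green).
Second component: 4, 7, 11, 18, 29 → 47 (each term is the sum of the two before it).
Third component: -13, -10, -16, -13, -19 → -16 (alternating steps +3, −6, +3, −6, …).
Fourth component: -29, -41, -53, -65, -77 → -89 (−12 each step).
So the next element is (green 47 -16 -89).

(green 47 -16 -89)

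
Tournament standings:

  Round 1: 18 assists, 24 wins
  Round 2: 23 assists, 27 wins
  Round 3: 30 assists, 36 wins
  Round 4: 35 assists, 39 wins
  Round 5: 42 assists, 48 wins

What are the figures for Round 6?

47 assists, 51 wins

Assists goes 18, 23, 30, 35, 42 → 47 (alternating steps +5, +7, +5, +7, …).
Wins: alternating steps +3, +9, +3, +9, …, so 24, 27, 36, 39, 48 → 51.
Putting it together: 47 assists, 51 wins.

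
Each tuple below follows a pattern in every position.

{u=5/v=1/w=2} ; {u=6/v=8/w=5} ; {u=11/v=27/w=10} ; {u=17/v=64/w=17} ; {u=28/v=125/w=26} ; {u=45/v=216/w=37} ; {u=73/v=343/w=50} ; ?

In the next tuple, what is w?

65

W: 2, 5, 10, 17, 26, 37, 50 → 65 (differences are 3, 5, 7, … (increasing by 2 each time)).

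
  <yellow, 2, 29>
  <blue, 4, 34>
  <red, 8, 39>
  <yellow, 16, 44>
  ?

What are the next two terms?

Colour goes yellow, blue, red, yellow → blue → red (repeats yellow → blue → red).
Second slot goes 2, 4, 8, 16 → 32 → 64 (×2 each step).
Third slot: +5 each step; 29, 34, 39, 44 → 49 → 54.
Putting the parts together: <blue, 32, 49> and then <red, 64, 54>.

<blue, 32, 49>, <red, 64, 54>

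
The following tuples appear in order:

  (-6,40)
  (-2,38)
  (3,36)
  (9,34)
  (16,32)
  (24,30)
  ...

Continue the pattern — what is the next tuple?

First entry: differences are 4, 5, 6, … (increasing by 1 each time), so -6, -2, 3, 9, 16, 24 → 33.
For the second entry, −2 each step: 40, 38, 36, 34, 32, 30 → 28.
So the next tuple is (33,28).

(33,28)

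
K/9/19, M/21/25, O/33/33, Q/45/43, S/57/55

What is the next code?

Letter: letters move forward 2 places in the alphabet; K, M, O, Q, S → U.
For the second component, +12 each step: 9, 21, 33, 45, 57 → 69.
Third component: differences are 6, 8, 10, … (increasing by 2 each time); 19, 25, 33, 43, 55 → 69.
Combining the parts gives U/69/69.

U/69/69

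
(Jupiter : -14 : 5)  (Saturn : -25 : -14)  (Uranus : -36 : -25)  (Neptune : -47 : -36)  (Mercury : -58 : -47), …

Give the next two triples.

(Venus : -69 : -58), (Earth : -80 : -69)

Planet — runs through the planets Mercury→Neptune: Jupiter, Saturn, Uranus, Neptune, Mercury → Venus → Earth.
Second component: −11 each step, so -14, -25, -36, -47, -58 → -69 → -80.
Third component: always the previous value of the second component, so 5, -14, -25, -36, -47 → -58 → -69.
So the next two triples are (Venus : -69 : -58) and (Earth : -80 : -69).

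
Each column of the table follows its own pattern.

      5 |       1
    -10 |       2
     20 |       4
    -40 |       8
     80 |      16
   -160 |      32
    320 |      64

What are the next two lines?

-640  128; 1280  256

First component: ×(-2) each step, so 5, -10, 20, -40, 80, -160, 320 → -640 → 1280.
Second component — ×2 each step: 1, 2, 4, 8, 16, 32, 64 → 128 → 256.
So the next two lines are -640  128 and 1280  256.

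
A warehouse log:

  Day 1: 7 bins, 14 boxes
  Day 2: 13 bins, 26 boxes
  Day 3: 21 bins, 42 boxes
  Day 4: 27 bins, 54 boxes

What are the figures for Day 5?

Bins goes 7, 13, 21, 27 → 35 (alternating steps +6, +8, +6, +8, …).
For the boxes, always 2 × the bins: 14, 26, 42, 54 → 70.
So the next record is 35 bins, 70 boxes.

35 bins, 70 boxes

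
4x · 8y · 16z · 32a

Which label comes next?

64b

First component — ×2 each step: 4, 8, 16, 32 → 64.
Letter: letters move forward 1 place in the alphabet, wrapping Z→A, so x, y, z, a → b.
So the next label is 64b.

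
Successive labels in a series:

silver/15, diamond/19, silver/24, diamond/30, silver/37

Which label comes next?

Rank: alternates silver ↔ diamond; silver, diamond, silver, diamond, silver → diamond.
Second component — differences are 4, 5, 6, … (increasing by 1 each time): 15, 19, 24, 30, 37 → 45.
So the next label is diamond/45.

diamond/45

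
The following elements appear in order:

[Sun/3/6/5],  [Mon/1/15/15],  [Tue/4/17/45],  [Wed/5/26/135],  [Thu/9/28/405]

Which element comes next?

Day goes Sun, Mon, Tue, Wed, Thu → Fri (runs through the weekdays Mon→Sun).
For the second part, each term is the sum of the two before it: 3, 1, 4, 5, 9 → 14.
For the third part, alternating steps +9, +2, +9, +2, …: 6, 15, 17, 26, 28 → 37.
Fourth part: ×3 each step; 5, 15, 45, 135, 405 → 1215.
So the next element is [Fri/14/37/1215].

[Fri/14/37/1215]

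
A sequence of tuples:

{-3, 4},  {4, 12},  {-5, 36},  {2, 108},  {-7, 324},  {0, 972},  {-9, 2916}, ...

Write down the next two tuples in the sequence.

{-2, 8748}, {-11, 26244}

First entry — alternating steps +7, −9, +7, −9, …: -3, 4, -5, 2, -7, 0, -9 → -2 → -11.
For the second entry, ×3 each step: 4, 12, 36, 108, 324, 972, 2916 → 8748 → 26244.
So the next two tuples are {-2, 8748} and {-11, 26244}.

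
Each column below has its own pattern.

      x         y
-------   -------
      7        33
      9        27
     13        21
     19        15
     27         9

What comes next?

Column x — differences are 2, 4, 6, … (increasing by 2 each time): 7, 9, 13, 19, 27 → 37.
Column y — −6 each step: 33, 27, 21, 15, 9 → 3.
Combining the parts gives 37  3.

37  3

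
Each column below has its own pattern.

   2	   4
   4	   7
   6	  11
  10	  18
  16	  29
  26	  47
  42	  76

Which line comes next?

First component: each term is the sum of the two before it, so 2, 4, 6, 10, 16, 26, 42 → 68.
Second component: 4, 7, 11, 18, 29, 47, 76 → 123 (each term is the sum of the two before it).
So the next line is 68  123.

68  123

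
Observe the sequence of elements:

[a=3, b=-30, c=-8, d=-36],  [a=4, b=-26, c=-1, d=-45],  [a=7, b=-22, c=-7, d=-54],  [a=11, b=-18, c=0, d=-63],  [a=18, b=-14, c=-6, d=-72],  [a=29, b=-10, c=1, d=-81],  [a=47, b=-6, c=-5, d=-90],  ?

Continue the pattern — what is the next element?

A: each term is the sum of the two before it, so 3, 4, 7, 11, 18, 29, 47 → 76.
B goes -30, -26, -22, -18, -14, -10, -6 → -2 (+4 each step).
C: alternating steps +7, −6, +7, −6, …; -8, -1, -7, 0, -6, 1, -5 → 2.
D — −9 each step: -36, -45, -54, -63, -72, -81, -90 → -99.
Putting it together: [a=76, b=-2, c=2, d=-99].

[a=76, b=-2, c=2, d=-99]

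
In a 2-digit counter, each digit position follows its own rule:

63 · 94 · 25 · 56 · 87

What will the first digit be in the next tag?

First digit: 6, 9, 2, 5, 8 → 1 (+3 each step, mod 10).
Second digit: +1 each step, mod 10, so 3, 4, 5, 6, 7 → 8.

1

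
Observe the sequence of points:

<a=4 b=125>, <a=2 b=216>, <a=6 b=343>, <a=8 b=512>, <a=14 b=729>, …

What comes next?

<a=22 b=1000>

For the a, each term is the sum of the two before it: 4, 2, 6, 8, 14 → 22.
B: perfect cubes: 5³, 6³, 7³, …, so 125, 216, 343, 512, 729 → 1000.
Putting it together: <a=22 b=1000>.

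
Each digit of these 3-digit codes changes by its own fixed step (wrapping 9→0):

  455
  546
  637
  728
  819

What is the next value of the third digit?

0

Third digit: +1 each step, mod 10; 5, 6, 7, 8, 9 → 0.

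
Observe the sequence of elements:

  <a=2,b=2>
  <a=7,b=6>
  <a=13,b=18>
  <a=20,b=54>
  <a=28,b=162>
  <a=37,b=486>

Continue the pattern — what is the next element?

For the a, differences are 5, 6, 7, … (increasing by 1 each time): 2, 7, 13, 20, 28, 37 → 47.
B — ×3 each step: 2, 6, 18, 54, 162, 486 → 1458.
So the next element is <a=47,b=1458>.

<a=47,b=1458>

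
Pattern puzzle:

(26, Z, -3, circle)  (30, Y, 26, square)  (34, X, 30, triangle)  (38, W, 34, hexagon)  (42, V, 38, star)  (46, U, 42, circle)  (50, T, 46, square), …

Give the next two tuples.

(54, S, 50, triangle), (58, R, 54, hexagon)

First entry: +4 each step, so 26, 30, 34, 38, 42, 46, 50 → 54 → 58.
Letter: letters move back 1 place in the alphabet, so Z, Y, X, W, V, U, T → S → R.
Third entry — always the previous value of the first entry: -3, 26, 30, 34, 38, 42, 46 → 50 → 54.
Shape: repeats circle → square → triangle → hexagon → star; circle, square, triangle, hexagon, star, circle, square → triangle → hexagon.
Putting the parts together: (54, S, 50, triangle) and then (58, R, 54, hexagon).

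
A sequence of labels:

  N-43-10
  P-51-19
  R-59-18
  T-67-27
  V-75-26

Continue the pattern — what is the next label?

X-83-35

Letter: letters move forward 2 places in the alphabet, so N, P, R, T, V → X.
Second component: 43, 51, 59, 67, 75 → 83 (+8 each step).
For the third component, alternating steps +9, −1, +9, −1, …: 10, 19, 18, 27, 26 → 35.
Putting it together: X-83-35.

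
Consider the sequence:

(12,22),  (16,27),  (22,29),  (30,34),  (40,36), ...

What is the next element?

First entry goes 12, 16, 22, 30, 40 → 52 (differences are 4, 6, 8, … (increasing by 2 each time)).
Second entry goes 22, 27, 29, 34, 36 → 41 (alternating steps +5, +2, +5, +2, …).
Combining the parts gives (52,41).

(52,41)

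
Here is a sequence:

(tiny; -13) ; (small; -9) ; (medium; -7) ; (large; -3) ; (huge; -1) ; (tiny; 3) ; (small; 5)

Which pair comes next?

(medium; 9)

For the size, repeats tiny → small → medium → large → huge: tiny, small, medium, large, huge, tiny, small → medium.
Second part — alternating steps +4, +2, +4, +2, …: -13, -9, -7, -3, -1, 3, 5 → 9.
Putting it together: (medium; 9).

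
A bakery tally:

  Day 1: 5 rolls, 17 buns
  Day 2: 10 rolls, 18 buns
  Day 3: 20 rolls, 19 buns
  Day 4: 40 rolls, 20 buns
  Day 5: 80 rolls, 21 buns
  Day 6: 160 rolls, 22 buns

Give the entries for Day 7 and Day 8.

320 rolls, 23 buns; 640 rolls, 24 buns

Rolls — ×2 each step: 5, 10, 20, 40, 80, 160 → 320 → 640.
Buns — +1 each step: 17, 18, 19, 20, 21, 22 → 23 → 24.
Putting the parts together: 320 rolls, 23 buns and then 640 rolls, 24 buns.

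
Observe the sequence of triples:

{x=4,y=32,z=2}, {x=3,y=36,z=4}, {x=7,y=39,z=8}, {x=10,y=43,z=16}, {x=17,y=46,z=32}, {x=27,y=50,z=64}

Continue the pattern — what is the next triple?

X goes 4, 3, 7, 10, 17, 27 → 44 (each term is the sum of the two before it).
For the y, alternating steps +4, +3, +4, +3, …: 32, 36, 39, 43, 46, 50 → 53.
For the z, ×2 each step: 2, 4, 8, 16, 32, 64 → 128.
Putting it together: {x=44,y=53,z=128}.

{x=44,y=53,z=128}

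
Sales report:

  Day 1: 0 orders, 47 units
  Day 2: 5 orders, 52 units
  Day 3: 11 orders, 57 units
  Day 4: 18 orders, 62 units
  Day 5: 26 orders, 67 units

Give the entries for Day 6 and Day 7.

35 orders, 72 units; 45 orders, 77 units

Orders: differences are 5, 6, 7, … (increasing by 1 each time); 0, 5, 11, 18, 26 → 35 → 45.
Units: 47, 52, 57, 62, 67 → 72 → 77 (+5 each step).
So the next two lines are 35 orders, 72 units and 45 orders, 77 units.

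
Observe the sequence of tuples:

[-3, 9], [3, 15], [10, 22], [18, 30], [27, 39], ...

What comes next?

[37, 49]

First component: differences are 6, 7, 8, … (increasing by 1 each time), so -3, 3, 10, 18, 27 → 37.
Second component: always 12 more than the first component, so 9, 15, 22, 30, 39 → 49.
Putting it together: [37, 49].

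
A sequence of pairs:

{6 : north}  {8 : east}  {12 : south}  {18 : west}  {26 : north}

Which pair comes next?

{36 : east}

First slot: differences are 2, 4, 6, … (increasing by 2 each time), so 6, 8, 12, 18, 26 → 36.
Direction: north, east, south, west, north → east (repeats north → east → south → west).
Combining the parts gives {36 : east}.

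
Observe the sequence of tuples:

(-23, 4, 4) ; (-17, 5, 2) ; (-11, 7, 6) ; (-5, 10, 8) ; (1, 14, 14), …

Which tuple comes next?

For the first component, +6 each step: -23, -17, -11, -5, 1 → 7.
Second component: 4, 5, 7, 10, 14 → 19 (differences are 1, 2, 3, … (increasing by 1 each time)).
Third component: each term is the sum of the two before it, so 4, 2, 6, 8, 14 → 22.
So the next tuple is (7, 19, 22).

(7, 19, 22)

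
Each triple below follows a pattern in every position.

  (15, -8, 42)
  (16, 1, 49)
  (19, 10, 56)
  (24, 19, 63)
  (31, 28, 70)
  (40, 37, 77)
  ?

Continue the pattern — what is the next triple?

(51, 46, 84)

For the first slot, differences are 1, 3, 5, … (increasing by 2 each time): 15, 16, 19, 24, 31, 40 → 51.
Second slot: +9 each step, so -8, 1, 10, 19, 28, 37 → 46.
Third slot: 42, 49, 56, 63, 70, 77 → 84 (+7 each step).
Putting it together: (51, 46, 84).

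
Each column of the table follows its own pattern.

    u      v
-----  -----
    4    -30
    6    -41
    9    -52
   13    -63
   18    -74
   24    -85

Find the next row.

Column u — differences are 2, 3, 4, … (increasing by 1 each time): 4, 6, 9, 13, 18, 24 → 31.
Column v — −11 each step: -30, -41, -52, -63, -74, -85 → -96.
Combining the parts gives 31  -96.

31  -96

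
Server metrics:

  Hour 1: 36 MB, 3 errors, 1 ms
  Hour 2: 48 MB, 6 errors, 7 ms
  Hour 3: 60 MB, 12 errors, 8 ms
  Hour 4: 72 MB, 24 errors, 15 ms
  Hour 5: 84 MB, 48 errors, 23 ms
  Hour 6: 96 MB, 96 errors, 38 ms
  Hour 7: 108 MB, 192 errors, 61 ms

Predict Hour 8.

120 MB, 384 errors, 99 ms

MB: +12 each step, so 36, 48, 60, 72, 84, 96, 108 → 120.
Errors: ×2 each step, so 3, 6, 12, 24, 48, 96, 192 → 384.
Ms: 1, 7, 8, 15, 23, 38, 61 → 99 (each term is the sum of the two before it).
Combining the parts gives 120 MB, 384 errors, 99 ms.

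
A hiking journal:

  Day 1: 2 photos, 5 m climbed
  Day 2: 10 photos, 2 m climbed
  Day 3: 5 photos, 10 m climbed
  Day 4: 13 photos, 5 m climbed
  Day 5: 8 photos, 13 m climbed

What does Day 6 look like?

Photos — alternating steps +8, −5, +8, −5, …: 2, 10, 5, 13, 8 → 16.
M climbed — always the previous value of the photos: 5, 2, 10, 5, 13 → 8.
Combining the parts gives 16 photos, 8 m climbed.

16 photos, 8 m climbed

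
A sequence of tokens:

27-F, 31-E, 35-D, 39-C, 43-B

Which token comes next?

47-A

First component — +4 each step: 27, 31, 35, 39, 43 → 47.
For the letter, letters move back 1 place in the alphabet: F, E, D, C, B → A.
Combining the parts gives 47-A.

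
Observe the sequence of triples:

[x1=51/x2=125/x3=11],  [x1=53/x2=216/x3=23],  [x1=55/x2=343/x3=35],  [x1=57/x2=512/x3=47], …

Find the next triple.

X1 goes 51, 53, 55, 57 → 59 (+2 each step).
X2 — perfect cubes: 5³, 6³, 7³, …: 125, 216, 343, 512 → 729.
For the x3, +12 each step: 11, 23, 35, 47 → 59.
So the next triple is [x1=59/x2=729/x3=59].

[x1=59/x2=729/x3=59]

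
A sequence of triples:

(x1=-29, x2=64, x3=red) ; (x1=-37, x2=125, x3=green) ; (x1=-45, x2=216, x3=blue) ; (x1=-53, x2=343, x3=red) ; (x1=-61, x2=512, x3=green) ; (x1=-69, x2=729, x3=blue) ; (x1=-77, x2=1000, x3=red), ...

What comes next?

(x1=-85, x2=1331, x3=green)

X1 — −8 each step: -29, -37, -45, -53, -61, -69, -77 → -85.
X2: perfect cubes: 4³, 5³, 6³, …; 64, 125, 216, 343, 512, 729, 1000 → 1331.
X3: red, green, blue, red, green, blue, red → green (repeats red → green → blue).
So the next triple is (x1=-85, x2=1331, x3=green).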